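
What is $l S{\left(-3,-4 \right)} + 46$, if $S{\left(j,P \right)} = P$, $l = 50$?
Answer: $-154$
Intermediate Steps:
$l S{\left(-3,-4 \right)} + 46 = 50 \left(-4\right) + 46 = -200 + 46 = -154$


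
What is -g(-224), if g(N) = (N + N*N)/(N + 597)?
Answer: -49952/373 ≈ -133.92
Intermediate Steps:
g(N) = (N + N²)/(597 + N)
-g(-224) = -(-224)*(1 - 224)/(597 - 224) = -(-224)*(-223)/373 = -1*49952/373 = -49952/373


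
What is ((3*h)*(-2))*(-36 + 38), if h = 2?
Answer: -24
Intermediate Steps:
((3*h)*(-2))*(-36 + 38) = ((3*2)*(-2))*(-36 + 38) = (6*(-2))*2 = -12*2 = -24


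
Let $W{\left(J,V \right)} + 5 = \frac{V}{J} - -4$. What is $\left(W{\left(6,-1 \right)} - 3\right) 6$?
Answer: $-25$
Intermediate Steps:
$W{\left(J,V \right)} = -1 + \frac{V}{J}$ ($W{\left(J,V \right)} = -5 + \left(\frac{V}{J} - -4\right) = -5 + \left(\frac{V}{J} + 4\right) = -5 + \left(4 + \frac{V}{J}\right) = -1 + \frac{V}{J}$)
$\left(W{\left(6,-1 \right)} - 3\right) 6 = \left(\frac{-1 - 6}{6} - 3\right) 6 = \left(\frac{1}{6} \left(-7\right) - 3\right) 6 = \left(- \frac{7}{6} - 3\right) 6 = \left(- \frac{25}{6}\right) 6 = -25$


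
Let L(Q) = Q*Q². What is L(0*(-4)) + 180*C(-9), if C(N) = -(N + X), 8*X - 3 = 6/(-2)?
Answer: 1620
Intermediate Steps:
X = 0 (X = 3/8 + (6/(-2))/8 = 3/8 + (6*(-½))/8 = 3/8 + (⅛)*(-3) = 3/8 - 3/8 = 0)
C(N) = -N (C(N) = -(N + 0) = -N)
L(Q) = Q³
L(0*(-4)) + 180*C(-9) = (0*(-4))³ + 180*(-1*(-9)) = 0³ + 180*9 = 0 + 1620 = 1620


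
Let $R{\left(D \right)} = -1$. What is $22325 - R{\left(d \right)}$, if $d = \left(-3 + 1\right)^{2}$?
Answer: $22326$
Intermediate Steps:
$d = 4$ ($d = \left(-2\right)^{2} = 4$)
$22325 - R{\left(d \right)} = 22325 - -1 = 22325 + 1 = 22326$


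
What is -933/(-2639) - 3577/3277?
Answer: -220078/298207 ≈ -0.73800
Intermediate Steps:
-933/(-2639) - 3577/3277 = -933*(-1/2639) - 3577*1/3277 = 933/2639 - 3577/3277 = -220078/298207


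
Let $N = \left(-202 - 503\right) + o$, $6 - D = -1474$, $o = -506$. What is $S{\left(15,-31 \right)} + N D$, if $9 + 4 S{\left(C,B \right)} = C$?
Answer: $- \frac{3584557}{2} \approx -1.7923 \cdot 10^{6}$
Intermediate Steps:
$S{\left(C,B \right)} = - \frac{9}{4} + \frac{C}{4}$
$D = 1480$ ($D = 6 - -1474 = 6 + 1474 = 1480$)
$N = -1211$ ($N = \left(-202 - 503\right) - 506 = -705 - 506 = -1211$)
$S{\left(15,-31 \right)} + N D = \left(- \frac{9}{4} + \frac{1}{4} \cdot 15\right) - 1792280 = \left(- \frac{9}{4} + \frac{15}{4}\right) - 1792280 = \frac{3}{2} - 1792280 = - \frac{3584557}{2}$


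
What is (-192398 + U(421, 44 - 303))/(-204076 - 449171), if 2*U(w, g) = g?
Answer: 385055/1306494 ≈ 0.29472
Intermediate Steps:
U(w, g) = g/2
(-192398 + U(421, 44 - 303))/(-204076 - 449171) = (-192398 + (44 - 303)/2)/(-204076 - 449171) = (-192398 + (1/2)*(-259))/(-653247) = (-192398 - 259/2)*(-1/653247) = -385055/2*(-1/653247) = 385055/1306494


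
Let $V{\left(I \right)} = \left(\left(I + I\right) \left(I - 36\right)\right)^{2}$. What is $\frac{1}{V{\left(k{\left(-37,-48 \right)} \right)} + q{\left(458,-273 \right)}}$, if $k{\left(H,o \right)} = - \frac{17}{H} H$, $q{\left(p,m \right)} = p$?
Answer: $\frac{1}{3247662} \approx 3.0791 \cdot 10^{-7}$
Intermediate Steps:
$k{\left(H,o \right)} = -17$
$V{\left(I \right)} = 4 I^{2} \left(-36 + I\right)^{2}$ ($V{\left(I \right)} = \left(2 I \left(-36 + I\right)\right)^{2} = 4 I^{2} \left(-36 + I\right)^{2}$)
$\frac{1}{V{\left(k{\left(-37,-48 \right)} \right)} + q{\left(458,-273 \right)}} = \frac{1}{4 \left(-17\right)^{2} \left(-36 - 17\right)^{2} + 458} = \frac{1}{4 \cdot 289 \left(-53\right)^{2} + 458} = \frac{1}{4 \cdot 289 \cdot 2809 + 458} = \frac{1}{3247204 + 458} = \frac{1}{3247662}$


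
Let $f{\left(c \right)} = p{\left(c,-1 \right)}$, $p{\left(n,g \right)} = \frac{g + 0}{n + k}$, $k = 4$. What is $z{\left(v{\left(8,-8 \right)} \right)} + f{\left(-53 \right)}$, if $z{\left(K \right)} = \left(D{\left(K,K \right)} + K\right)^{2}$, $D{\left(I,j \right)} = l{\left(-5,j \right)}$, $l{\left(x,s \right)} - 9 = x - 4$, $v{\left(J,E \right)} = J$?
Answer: $\frac{3137}{49} \approx 64.02$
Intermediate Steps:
$p{\left(n,g \right)} = \frac{g}{4 + n}$ ($p{\left(n,g \right)} = \frac{g + 0}{n + 4} = \frac{g}{4 + n}$)
$l{\left(x,s \right)} = 5 + x$ ($l{\left(x,s \right)} = 9 + \left(x - 4\right) = 9 + \left(-4 + x\right) = 5 + x$)
$D{\left(I,j \right)} = 0$ ($D{\left(I,j \right)} = 5 - 5 = 0$)
$f{\left(c \right)} = - \frac{1}{4 + c}$
$z{\left(K \right)} = K^{2}$ ($z{\left(K \right)} = \left(0 + K\right)^{2} = K^{2}$)
$z{\left(v{\left(8,-8 \right)} \right)} + f{\left(-53 \right)} = 8^{2} - \frac{1}{4 - 53} = 64 - \frac{1}{-49} = 64 - - \frac{1}{49} = 64 + \frac{1}{49} = \frac{3137}{49}$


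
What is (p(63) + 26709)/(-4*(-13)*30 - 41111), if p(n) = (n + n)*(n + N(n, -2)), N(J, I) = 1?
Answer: -34773/39551 ≈ -0.87919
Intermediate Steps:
p(n) = 2*n*(1 + n) (p(n) = (n + n)*(n + 1) = (2*n)*(1 + n) = 2*n*(1 + n))
(p(63) + 26709)/(-4*(-13)*30 - 41111) = (2*63*(1 + 63) + 26709)/(-4*(-13)*30 - 41111) = (2*63*64 + 26709)/(52*30 - 41111) = (8064 + 26709)/(1560 - 41111) = 34773/(-39551) = 34773*(-1/39551) = -34773/39551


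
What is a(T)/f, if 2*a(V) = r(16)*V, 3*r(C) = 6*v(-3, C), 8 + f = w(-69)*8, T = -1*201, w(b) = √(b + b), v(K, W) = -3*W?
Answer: -1206/139 - 1206*I*√138/139 ≈ -8.6763 - 101.92*I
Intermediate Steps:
w(b) = √2*√b (w(b) = √(2*b) = √2*√b)
T = -201
f = -8 + 8*I*√138 (f = -8 + (√2*√(-69))*8 = -8 + (√2*(I*√69))*8 = -8 + (I*√138)*8 = -8 + 8*I*√138 ≈ -8.0 + 93.979*I)
r(C) = -6*C (r(C) = (6*(-3*C))/3 = (-18*C)/3 = -6*C)
a(V) = -48*V (a(V) = ((-6*16)*V)/2 = (-96*V)/2 = -48*V)
a(T)/f = (-48*(-201))/(-8 + 8*I*√138) = 9648/(-8 + 8*I*√138)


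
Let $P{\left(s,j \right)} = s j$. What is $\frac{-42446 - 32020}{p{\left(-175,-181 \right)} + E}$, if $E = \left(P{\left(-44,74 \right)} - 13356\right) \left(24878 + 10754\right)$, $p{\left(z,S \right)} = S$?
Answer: $\frac{74466}{591918965} \approx 0.0001258$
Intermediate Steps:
$P{\left(s,j \right)} = j s$
$E = -591918784$ ($E = \left(74 \left(-44\right) - 13356\right) \left(24878 + 10754\right) = \left(-3256 - 13356\right) 35632 = \left(-16612\right) 35632 = -591918784$)
$\frac{-42446 - 32020}{p{\left(-175,-181 \right)} + E} = \frac{-42446 - 32020}{-181 - 591918784} = - \frac{74466}{-591918965} = \left(-74466\right) \left(- \frac{1}{591918965}\right) = \frac{74466}{591918965}$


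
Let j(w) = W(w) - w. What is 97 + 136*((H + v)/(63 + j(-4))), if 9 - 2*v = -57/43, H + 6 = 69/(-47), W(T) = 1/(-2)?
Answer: 24805673/268793 ≈ 92.285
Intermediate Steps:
W(T) = -½
H = -351/47 (H = -6 + 69/(-47) = -6 + 69*(-1/47) = -6 - 69/47 = -351/47 ≈ -7.4681)
j(w) = -½ - w
v = 222/43 (v = 9/2 - (-57)/(2*43) = 9/2 - ½*(-57/43) = 9/2 + 57/86 = 222/43 ≈ 5.1628)
97 + 136*((H + v)/(63 + j(-4))) = 97 + 136*((-351/47 + 222/43)/(63 + (-½ - 1*(-4)))) = 97 + 136*(-4659/(2021*(63 + (-½ + 4)))) = 97 + 136*(-4659/(2021*(63 + 7/2))) = 97 + 136*(-4659/(2021*133/2)) = 97 + 136*(-4659/2021*2/133) = 97 + 136*(-9318/268793) = 97 - 1267248/268793 = 24805673/268793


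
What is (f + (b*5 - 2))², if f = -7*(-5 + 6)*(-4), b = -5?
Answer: 1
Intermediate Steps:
f = 28 (f = -7*(-4) = 28)
(f + (b*5 - 2))² = (28 + (-5*5 - 2))² = (28 + (-25 - 2))² = (28 - 27)² = 1² = 1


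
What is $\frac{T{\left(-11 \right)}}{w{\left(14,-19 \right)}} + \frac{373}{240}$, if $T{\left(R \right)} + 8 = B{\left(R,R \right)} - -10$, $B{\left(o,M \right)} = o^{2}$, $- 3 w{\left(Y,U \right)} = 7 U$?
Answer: $\frac{138169}{31920} \approx 4.3286$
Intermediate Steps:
$w{\left(Y,U \right)} = - \frac{7 U}{3}$
$T{\left(R \right)} = 2 + R^{2}$ ($T{\left(R \right)} = -8 + \left(R^{2} - -10\right) = -8 + \left(R^{2} + 10\right) = -8 + \left(10 + R^{2}\right) = 2 + R^{2}$)
$\frac{T{\left(-11 \right)}}{w{\left(14,-19 \right)}} + \frac{373}{240} = \frac{2 + \left(-11\right)^{2}}{\left(- \frac{7}{3}\right) \left(-19\right)} + \frac{373}{240} = \frac{2 + 121}{\frac{133}{3}} + 373 \cdot \frac{1}{240} = 123 \cdot \frac{3}{133} + \frac{373}{240} = \frac{369}{133} + \frac{373}{240} = \frac{138169}{31920}$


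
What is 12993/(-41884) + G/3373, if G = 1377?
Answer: 13848879/141274732 ≈ 0.098028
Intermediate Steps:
12993/(-41884) + G/3373 = 12993/(-41884) + 1377/3373 = 12993*(-1/41884) + 1377*(1/3373) = -12993/41884 + 1377/3373 = 13848879/141274732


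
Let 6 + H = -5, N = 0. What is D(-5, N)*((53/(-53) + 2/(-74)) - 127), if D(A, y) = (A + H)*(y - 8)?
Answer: -606336/37 ≈ -16387.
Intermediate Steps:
H = -11 (H = -6 - 5 = -11)
D(A, y) = (-11 + A)*(-8 + y) (D(A, y) = (A - 11)*(y - 8) = (-11 + A)*(-8 + y))
D(-5, N)*((53/(-53) + 2/(-74)) - 127) = (88 - 11*0 - 8*(-5) - 5*0)*((53/(-53) + 2/(-74)) - 127) = (88 + 0 + 40 + 0)*((53*(-1/53) + 2*(-1/74)) - 127) = 128*((-1 - 1/37) - 127) = 128*(-38/37 - 127) = 128*(-4737/37) = -606336/37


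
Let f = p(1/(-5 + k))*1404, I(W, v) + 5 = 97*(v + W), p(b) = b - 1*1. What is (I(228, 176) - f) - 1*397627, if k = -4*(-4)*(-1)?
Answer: -2498812/7 ≈ -3.5697e+5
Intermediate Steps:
k = -16 (k = 16*(-1) = -16)
p(b) = -1 + b (p(b) = b - 1 = -1 + b)
I(W, v) = -5 + 97*W + 97*v (I(W, v) = -5 + 97*(v + W) = -5 + 97*(W + v) = -5 + (97*W + 97*v) = -5 + 97*W + 97*v)
f = -10296/7 (f = (-1 + 1/(-5 - 16))*1404 = (-1 + 1/(-21))*1404 = (-1 - 1/21)*1404 = -22/21*1404 = -10296/7 ≈ -1470.9)
(I(228, 176) - f) - 1*397627 = ((-5 + 97*228 + 97*176) - 1*(-10296/7)) - 1*397627 = ((-5 + 22116 + 17072) + 10296/7) - 397627 = (39183 + 10296/7) - 397627 = 284577/7 - 397627 = -2498812/7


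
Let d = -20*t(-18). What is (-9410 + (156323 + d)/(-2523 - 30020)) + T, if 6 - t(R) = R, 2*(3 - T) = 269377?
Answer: -9378911399/65086 ≈ -1.4410e+5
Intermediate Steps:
T = -269371/2 (T = 3 - ½*269377 = 3 - 269377/2 = -269371/2 ≈ -1.3469e+5)
t(R) = 6 - R
d = -480 (d = -20*(6 - 1*(-18)) = -20*(6 + 18) = -20*24 = -480)
(-9410 + (156323 + d)/(-2523 - 30020)) + T = (-9410 + (156323 - 480)/(-2523 - 30020)) - 269371/2 = (-9410 + 155843/(-32543)) - 269371/2 = (-9410 + 155843*(-1/32543)) - 269371/2 = (-9410 - 155843/32543) - 269371/2 = -306385473/32543 - 269371/2 = -9378911399/65086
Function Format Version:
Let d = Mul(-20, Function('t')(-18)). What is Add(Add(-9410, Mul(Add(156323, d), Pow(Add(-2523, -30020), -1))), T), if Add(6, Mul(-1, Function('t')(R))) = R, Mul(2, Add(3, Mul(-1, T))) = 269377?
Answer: Rational(-9378911399, 65086) ≈ -1.4410e+5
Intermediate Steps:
T = Rational(-269371, 2) (T = Add(3, Mul(Rational(-1, 2), 269377)) = Add(3, Rational(-269377, 2)) = Rational(-269371, 2) ≈ -1.3469e+5)
Function('t')(R) = Add(6, Mul(-1, R))
d = -480 (d = Mul(-20, Add(6, Mul(-1, -18))) = Mul(-20, Add(6, 18)) = Mul(-20, 24) = -480)
Add(Add(-9410, Mul(Add(156323, d), Pow(Add(-2523, -30020), -1))), T) = Add(Add(-9410, Mul(Add(156323, -480), Pow(Add(-2523, -30020), -1))), Rational(-269371, 2)) = Add(Add(-9410, Mul(155843, Pow(-32543, -1))), Rational(-269371, 2)) = Add(Add(-9410, Mul(155843, Rational(-1, 32543))), Rational(-269371, 2)) = Add(Add(-9410, Rational(-155843, 32543)), Rational(-269371, 2)) = Add(Rational(-306385473, 32543), Rational(-269371, 2)) = Rational(-9378911399, 65086)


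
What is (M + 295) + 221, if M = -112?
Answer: 404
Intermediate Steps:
(M + 295) + 221 = (-112 + 295) + 221 = 183 + 221 = 404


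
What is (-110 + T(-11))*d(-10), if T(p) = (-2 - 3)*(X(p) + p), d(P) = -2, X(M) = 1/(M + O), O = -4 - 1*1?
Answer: 875/8 ≈ 109.38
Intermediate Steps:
O = -5 (O = -4 - 1 = -5)
X(M) = 1/(-5 + M) (X(M) = 1/(M - 5) = 1/(-5 + M))
T(p) = -5*p - 5/(-5 + p) (T(p) = (-2 - 3)*(1/(-5 + p) + p) = -5*(p + 1/(-5 + p)) = -5*p - 5/(-5 + p))
(-110 + T(-11))*d(-10) = (-110 + 5*(-1 - 1*(-11)*(-5 - 11))/(-5 - 11))*(-2) = (-110 + 5*(-1 - 1*(-11)*(-16))/(-16))*(-2) = (-110 + 5*(-1/16)*(-1 - 176))*(-2) = (-110 + 5*(-1/16)*(-177))*(-2) = (-110 + 885/16)*(-2) = -875/16*(-2) = 875/8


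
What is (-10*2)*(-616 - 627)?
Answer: 24860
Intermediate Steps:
(-10*2)*(-616 - 627) = -20*(-1243) = 24860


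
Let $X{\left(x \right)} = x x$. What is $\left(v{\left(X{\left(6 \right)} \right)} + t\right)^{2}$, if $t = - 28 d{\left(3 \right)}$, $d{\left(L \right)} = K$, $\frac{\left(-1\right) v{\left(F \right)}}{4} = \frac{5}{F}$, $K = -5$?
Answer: $\frac{1575025}{81} \approx 19445.0$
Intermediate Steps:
$X{\left(x \right)} = x^{2}$
$v{\left(F \right)} = - \frac{20}{F}$ ($v{\left(F \right)} = - 4 \frac{5}{F} = - \frac{20}{F}$)
$d{\left(L \right)} = -5$
$t = 140$ ($t = \left(-28\right) \left(-5\right) = 140$)
$\left(v{\left(X{\left(6 \right)} \right)} + t\right)^{2} = \left(- \frac{20}{6^{2}} + 140\right)^{2} = \left(- \frac{20}{36} + 140\right)^{2} = \left(\left(-20\right) \frac{1}{36} + 140\right)^{2} = \left(- \frac{5}{9} + 140\right)^{2} = \left(\frac{1255}{9}\right)^{2} = \frac{1575025}{81}$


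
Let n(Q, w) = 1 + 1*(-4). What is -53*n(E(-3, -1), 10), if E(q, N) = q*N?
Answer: 159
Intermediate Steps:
E(q, N) = N*q
n(Q, w) = -3 (n(Q, w) = 1 - 4 = -3)
-53*n(E(-3, -1), 10) = -53*(-3) = 159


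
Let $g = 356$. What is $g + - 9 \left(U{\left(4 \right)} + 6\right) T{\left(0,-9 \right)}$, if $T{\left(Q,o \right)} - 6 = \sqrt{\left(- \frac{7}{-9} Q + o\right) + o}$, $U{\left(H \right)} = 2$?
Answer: $-76 - 216 i \sqrt{2} \approx -76.0 - 305.47 i$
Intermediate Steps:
$T{\left(Q,o \right)} = 6 + \sqrt{2 o + \frac{7 Q}{9}}$ ($T{\left(Q,o \right)} = 6 + \sqrt{\left(- \frac{7}{-9} Q + o\right) + o} = 6 + \sqrt{\left(\left(-7\right) \left(- \frac{1}{9}\right) Q + o\right) + o} = 6 + \sqrt{\left(\frac{7 Q}{9} + o\right) + o} = 6 + \sqrt{\left(o + \frac{7 Q}{9}\right) + o} = 6 + \sqrt{2 o + \frac{7 Q}{9}}$)
$g + - 9 \left(U{\left(4 \right)} + 6\right) T{\left(0,-9 \right)} = 356 + - 9 \left(2 + 6\right) \left(6 + \frac{\sqrt{7 \cdot 0 + 18 \left(-9\right)}}{3}\right) = 356 + \left(-9\right) 8 \left(6 + \frac{\sqrt{0 - 162}}{3}\right) = 356 - 72 \left(6 + \frac{\sqrt{-162}}{3}\right) = 356 - 72 \left(6 + \frac{9 i \sqrt{2}}{3}\right) = 356 - 72 \left(6 + 3 i \sqrt{2}\right) = 356 - \left(432 + 216 i \sqrt{2}\right) = -76 - 216 i \sqrt{2}$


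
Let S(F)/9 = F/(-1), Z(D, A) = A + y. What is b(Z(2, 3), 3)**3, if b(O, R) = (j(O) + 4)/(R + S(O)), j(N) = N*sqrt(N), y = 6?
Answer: -29791/474552 ≈ -0.062777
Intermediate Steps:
Z(D, A) = 6 + A (Z(D, A) = A + 6 = 6 + A)
S(F) = -9*F (S(F) = 9*(F/(-1)) = 9*(F*(-1)) = 9*(-F) = -9*F)
j(N) = N**(3/2)
b(O, R) = (4 + O**(3/2))/(R - 9*O) (b(O, R) = (O**(3/2) + 4)/(R - 9*O) = (4 + O**(3/2))/(R - 9*O))
b(Z(2, 3), 3)**3 = ((-4 - (6 + 3)**(3/2))/(-1*3 + 9*(6 + 3)))**3 = ((-4 - 9**(3/2))/(-3 + 9*9))**3 = ((-4 - 1*27)/(-3 + 81))**3 = ((-4 - 27)/78)**3 = ((1/78)*(-31))**3 = (-31/78)**3 = -29791/474552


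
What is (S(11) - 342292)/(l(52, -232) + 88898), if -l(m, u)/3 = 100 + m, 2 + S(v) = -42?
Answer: -171168/44221 ≈ -3.8707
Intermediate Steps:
S(v) = -44 (S(v) = -2 - 42 = -44)
l(m, u) = -300 - 3*m (l(m, u) = -3*(100 + m) = -300 - 3*m)
(S(11) - 342292)/(l(52, -232) + 88898) = (-44 - 342292)/((-300 - 3*52) + 88898) = -342336/((-300 - 156) + 88898) = -342336/(-456 + 88898) = -342336/88442 = -342336*1/88442 = -171168/44221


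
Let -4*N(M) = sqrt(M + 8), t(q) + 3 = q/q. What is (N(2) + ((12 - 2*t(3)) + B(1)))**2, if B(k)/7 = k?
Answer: (92 - sqrt(10))**2/16 ≈ 493.26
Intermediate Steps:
B(k) = 7*k
t(q) = -2 (t(q) = -3 + q/q = -3 + 1 = -2)
N(M) = -sqrt(8 + M)/4 (N(M) = -sqrt(M + 8)/4 = -sqrt(8 + M)/4)
(N(2) + ((12 - 2*t(3)) + B(1)))**2 = (-sqrt(8 + 2)/4 + ((12 - 2*(-2)) + 7*1))**2 = (-sqrt(10)/4 + ((12 + 4) + 7))**2 = (-sqrt(10)/4 + (16 + 7))**2 = (-sqrt(10)/4 + 23)**2 = (23 - sqrt(10)/4)**2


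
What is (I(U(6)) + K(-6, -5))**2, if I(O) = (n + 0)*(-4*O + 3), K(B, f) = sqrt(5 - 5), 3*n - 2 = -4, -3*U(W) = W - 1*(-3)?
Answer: 100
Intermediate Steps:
U(W) = -1 - W/3 (U(W) = -(W - 1*(-3))/3 = -(W + 3)/3 = -(3 + W)/3 = -1 - W/3)
n = -2/3 (n = 2/3 + (1/3)*(-4) = 2/3 - 4/3 = -2/3 ≈ -0.66667)
K(B, f) = 0 (K(B, f) = sqrt(0) = 0)
I(O) = -2 + 8*O/3 (I(O) = (-2/3 + 0)*(-4*O + 3) = -2*(3 - 4*O)/3 = -2 + 8*O/3)
(I(U(6)) + K(-6, -5))**2 = ((-2 + 8*(-1 - 1/3*6)/3) + 0)**2 = ((-2 + 8*(-1 - 2)/3) + 0)**2 = ((-2 + (8/3)*(-3)) + 0)**2 = ((-2 - 8) + 0)**2 = (-10 + 0)**2 = (-10)**2 = 100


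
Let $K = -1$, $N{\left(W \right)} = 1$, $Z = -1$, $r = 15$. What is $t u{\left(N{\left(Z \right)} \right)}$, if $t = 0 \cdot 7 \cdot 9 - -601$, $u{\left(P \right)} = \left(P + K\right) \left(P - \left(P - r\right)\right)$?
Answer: $0$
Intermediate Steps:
$u{\left(P \right)} = -15 + 15 P$ ($u{\left(P \right)} = \left(P - 1\right) \left(P - \left(-15 + P\right)\right) = \left(-1 + P\right) 15 = -15 + 15 P$)
$t = 601$ ($t = 0 \cdot 9 + 601 = 0 + 601 = 601$)
$t u{\left(N{\left(Z \right)} \right)} = 601 \left(-15 + 15 \cdot 1\right) = 601 \left(-15 + 15\right) = 601 \cdot 0 = 0$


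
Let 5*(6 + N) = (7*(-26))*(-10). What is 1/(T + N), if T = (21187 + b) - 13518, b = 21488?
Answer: 1/29515 ≈ 3.3881e-5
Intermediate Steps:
N = 358 (N = -6 + ((7*(-26))*(-10))/5 = -6 + (-182*(-10))/5 = -6 + (⅕)*1820 = -6 + 364 = 358)
T = 29157 (T = (21187 + 21488) - 13518 = 42675 - 13518 = 29157)
1/(T + N) = 1/(29157 + 358) = 1/29515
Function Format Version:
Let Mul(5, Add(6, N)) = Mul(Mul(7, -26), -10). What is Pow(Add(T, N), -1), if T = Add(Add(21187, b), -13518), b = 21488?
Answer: Rational(1, 29515) ≈ 3.3881e-5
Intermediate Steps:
N = 358 (N = Add(-6, Mul(Rational(1, 5), Mul(Mul(7, -26), -10))) = Add(-6, Mul(Rational(1, 5), Mul(-182, -10))) = Add(-6, Mul(Rational(1, 5), 1820)) = Add(-6, 364) = 358)
T = 29157 (T = Add(Add(21187, 21488), -13518) = Add(42675, -13518) = 29157)
Pow(Add(T, N), -1) = Pow(Add(29157, 358), -1) = Pow(29515, -1) = Rational(1, 29515)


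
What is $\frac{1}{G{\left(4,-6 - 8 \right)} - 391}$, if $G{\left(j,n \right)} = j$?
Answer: $- \frac{1}{387} \approx -0.002584$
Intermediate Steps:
$\frac{1}{G{\left(4,-6 - 8 \right)} - 391} = \frac{1}{4 - 391} = \frac{1}{-387} = - \frac{1}{387}$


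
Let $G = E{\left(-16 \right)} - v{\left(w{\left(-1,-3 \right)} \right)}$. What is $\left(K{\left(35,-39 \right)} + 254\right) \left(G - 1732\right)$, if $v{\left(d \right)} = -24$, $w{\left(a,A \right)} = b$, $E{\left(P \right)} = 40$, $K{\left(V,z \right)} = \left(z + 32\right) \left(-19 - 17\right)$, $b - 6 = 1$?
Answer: $-844008$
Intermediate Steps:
$b = 7$ ($b = 6 + 1 = 7$)
$K{\left(V,z \right)} = -1152 - 36 z$ ($K{\left(V,z \right)} = \left(32 + z\right) \left(-36\right) = -1152 - 36 z$)
$w{\left(a,A \right)} = 7$
$G = 64$ ($G = 40 - -24 = 40 + 24 = 64$)
$\left(K{\left(35,-39 \right)} + 254\right) \left(G - 1732\right) = \left(\left(-1152 - -1404\right) + 254\right) \left(64 - 1732\right) = \left(\left(-1152 + 1404\right) + 254\right) \left(-1668\right) = \left(252 + 254\right) \left(-1668\right) = 506 \left(-1668\right) = -844008$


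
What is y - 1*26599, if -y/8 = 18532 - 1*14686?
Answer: -57367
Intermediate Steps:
y = -30768 (y = -8*(18532 - 1*14686) = -8*(18532 - 14686) = -8*3846 = -30768)
y - 1*26599 = -30768 - 1*26599 = -30768 - 26599 = -57367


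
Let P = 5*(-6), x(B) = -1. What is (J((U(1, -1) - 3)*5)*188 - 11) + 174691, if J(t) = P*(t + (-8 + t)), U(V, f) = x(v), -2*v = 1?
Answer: 445400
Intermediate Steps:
v = -½ (v = -½*1 = -½ ≈ -0.50000)
P = -30
U(V, f) = -1
J(t) = 240 - 60*t (J(t) = -30*(t + (-8 + t)) = -30*(-8 + 2*t) = 240 - 60*t)
(J((U(1, -1) - 3)*5)*188 - 11) + 174691 = ((240 - 60*(-1 - 3)*5)*188 - 11) + 174691 = ((240 - (-240)*5)*188 - 11) + 174691 = ((240 - 60*(-20))*188 - 11) + 174691 = ((240 + 1200)*188 - 11) + 174691 = (1440*188 - 11) + 174691 = (270720 - 11) + 174691 = 270709 + 174691 = 445400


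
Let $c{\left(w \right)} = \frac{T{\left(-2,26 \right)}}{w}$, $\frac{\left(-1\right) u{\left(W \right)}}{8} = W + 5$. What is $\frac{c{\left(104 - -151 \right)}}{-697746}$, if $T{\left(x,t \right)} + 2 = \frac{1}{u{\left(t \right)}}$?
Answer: $\frac{71}{6303636720} \approx 1.1263 \cdot 10^{-8}$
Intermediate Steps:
$u{\left(W \right)} = -40 - 8 W$ ($u{\left(W \right)} = - 8 \left(W + 5\right) = - 8 \left(5 + W\right) = -40 - 8 W$)
$T{\left(x,t \right)} = -2 + \frac{1}{-40 - 8 t}$
$c{\left(w \right)} = - \frac{497}{248 w}$ ($c{\left(w \right)} = \frac{\frac{1}{8} \frac{1}{5 + 26} \left(-81 - 416\right)}{w} = \frac{\frac{1}{8} \cdot \frac{1}{31} \left(-81 - 416\right)}{w} = \frac{\frac{1}{8} \cdot \frac{1}{31} \left(-497\right)}{w} = - \frac{497}{248 w}$)
$\frac{c{\left(104 - -151 \right)}}{-697746} = \frac{\left(- \frac{497}{248}\right) \frac{1}{104 - -151}}{-697746} = - \frac{497}{248 \left(104 + 151\right)} \left(- \frac{1}{697746}\right) = - \frac{497}{248 \cdot 255} \left(- \frac{1}{697746}\right) = \left(- \frac{497}{248}\right) \frac{1}{255} \left(- \frac{1}{697746}\right) = \left(- \frac{497}{63240}\right) \left(- \frac{1}{697746}\right) = \frac{71}{6303636720}$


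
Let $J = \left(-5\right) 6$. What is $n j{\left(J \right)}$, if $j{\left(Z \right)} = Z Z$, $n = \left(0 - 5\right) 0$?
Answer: $0$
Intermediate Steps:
$J = -30$
$n = 0$ ($n = \left(-5\right) 0 = 0$)
$j{\left(Z \right)} = Z^{2}$
$n j{\left(J \right)} = 0 \left(-30\right)^{2} = 0 \cdot 900 = 0$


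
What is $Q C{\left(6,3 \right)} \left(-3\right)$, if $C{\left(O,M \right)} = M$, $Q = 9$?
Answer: $-81$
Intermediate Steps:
$Q C{\left(6,3 \right)} \left(-3\right) = 9 \cdot 3 \left(-3\right) = 27 \left(-3\right) = -81$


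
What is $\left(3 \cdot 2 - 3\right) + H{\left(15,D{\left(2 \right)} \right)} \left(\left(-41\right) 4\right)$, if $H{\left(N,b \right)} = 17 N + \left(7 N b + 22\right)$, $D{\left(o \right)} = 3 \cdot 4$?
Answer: $-252065$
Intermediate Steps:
$D{\left(o \right)} = 12$
$H{\left(N,b \right)} = 22 + 17 N + 7 N b$ ($H{\left(N,b \right)} = 17 N + \left(7 N b + 22\right) = 17 N + \left(22 + 7 N b\right) = 22 + 17 N + 7 N b$)
$\left(3 \cdot 2 - 3\right) + H{\left(15,D{\left(2 \right)} \right)} \left(\left(-41\right) 4\right) = \left(3 \cdot 2 - 3\right) + \left(22 + 17 \cdot 15 + 7 \cdot 15 \cdot 12\right) \left(\left(-41\right) 4\right) = \left(6 - 3\right) + \left(22 + 255 + 1260\right) \left(-164\right) = 3 + 1537 \left(-164\right) = 3 - 252068 = -252065$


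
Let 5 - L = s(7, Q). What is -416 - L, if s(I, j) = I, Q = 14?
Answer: -414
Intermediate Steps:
L = -2 (L = 5 - 1*7 = 5 - 7 = -2)
-416 - L = -416 - 1*(-2) = -416 + 2 = -414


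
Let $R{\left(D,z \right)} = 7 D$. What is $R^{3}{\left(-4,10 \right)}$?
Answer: $-21952$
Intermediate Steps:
$R^{3}{\left(-4,10 \right)} = \left(7 \left(-4\right)\right)^{3} = \left(-28\right)^{3} = -21952$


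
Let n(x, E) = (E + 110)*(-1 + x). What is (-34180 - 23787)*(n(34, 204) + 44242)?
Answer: -3165230068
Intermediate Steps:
n(x, E) = (-1 + x)*(110 + E) (n(x, E) = (110 + E)*(-1 + x) = (-1 + x)*(110 + E))
(-34180 - 23787)*(n(34, 204) + 44242) = (-34180 - 23787)*((-110 - 1*204 + 110*34 + 204*34) + 44242) = -57967*((-110 - 204 + 3740 + 6936) + 44242) = -57967*(10362 + 44242) = -57967*54604 = -3165230068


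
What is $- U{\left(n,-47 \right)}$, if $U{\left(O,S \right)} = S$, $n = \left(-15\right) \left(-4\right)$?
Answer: $47$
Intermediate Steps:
$n = 60$
$- U{\left(n,-47 \right)} = \left(-1\right) \left(-47\right) = 47$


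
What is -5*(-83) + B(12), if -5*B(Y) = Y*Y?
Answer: 1931/5 ≈ 386.20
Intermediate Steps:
B(Y) = -Y²/5 (B(Y) = -Y*Y/5 = -Y²/5)
-5*(-83) + B(12) = -5*(-83) - ⅕*12² = 415 - ⅕*144 = 415 - 144/5 = 1931/5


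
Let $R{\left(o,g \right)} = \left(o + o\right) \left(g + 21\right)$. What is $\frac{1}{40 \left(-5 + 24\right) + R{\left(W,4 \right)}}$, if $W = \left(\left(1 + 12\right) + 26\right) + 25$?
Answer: $\frac{1}{3960} \approx 0.00025253$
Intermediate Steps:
$W = 64$ ($W = \left(13 + 26\right) + 25 = 39 + 25 = 64$)
$R{\left(o,g \right)} = 2 o \left(21 + g\right)$
$\frac{1}{40 \left(-5 + 24\right) + R{\left(W,4 \right)}} = \frac{1}{40 \left(-5 + 24\right) + 2 \cdot 64 \left(21 + 4\right)} = \frac{1}{40 \cdot 19 + 2 \cdot 64 \cdot 25} = \frac{1}{760 + 3200} = \frac{1}{3960}$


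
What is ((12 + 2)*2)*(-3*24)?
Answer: -2016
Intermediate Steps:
((12 + 2)*2)*(-3*24) = (14*2)*(-72) = 28*(-72) = -2016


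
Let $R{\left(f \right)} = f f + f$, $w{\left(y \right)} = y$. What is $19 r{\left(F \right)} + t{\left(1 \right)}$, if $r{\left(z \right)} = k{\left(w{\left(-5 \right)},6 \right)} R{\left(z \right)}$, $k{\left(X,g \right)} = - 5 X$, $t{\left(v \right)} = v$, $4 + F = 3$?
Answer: $1$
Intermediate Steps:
$F = -1$ ($F = -4 + 3 = -1$)
$R{\left(f \right)} = f + f^{2}$ ($R{\left(f \right)} = f^{2} + f = f + f^{2}$)
$r{\left(z \right)} = 25 z \left(1 + z\right)$ ($r{\left(z \right)} = \left(-5\right) \left(-5\right) z \left(1 + z\right) = 25 z \left(1 + z\right)$)
$19 r{\left(F \right)} + t{\left(1 \right)} = 19 \cdot 25 \left(-1\right) \left(1 - 1\right) + 1 = 19 \cdot 25 \left(-1\right) 0 + 1 = 19 \cdot 0 + 1 = 0 + 1 = 1$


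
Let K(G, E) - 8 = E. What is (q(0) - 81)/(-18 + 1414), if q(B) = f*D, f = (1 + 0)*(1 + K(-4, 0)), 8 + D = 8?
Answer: -81/1396 ≈ -0.058023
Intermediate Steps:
D = 0 (D = -8 + 8 = 0)
K(G, E) = 8 + E
f = 9 (f = (1 + 0)*(1 + (8 + 0)) = 1*(1 + 8) = 1*9 = 9)
q(B) = 0 (q(B) = 9*0 = 0)
(q(0) - 81)/(-18 + 1414) = (0 - 81)/(-18 + 1414) = -81/1396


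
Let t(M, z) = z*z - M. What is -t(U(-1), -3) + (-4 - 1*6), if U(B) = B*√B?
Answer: -19 - I ≈ -19.0 - 1.0*I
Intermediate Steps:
U(B) = B^(3/2)
t(M, z) = z² - M
-t(U(-1), -3) + (-4 - 1*6) = -((-3)² - (-1)^(3/2)) + (-4 - 1*6) = -(9 - (-1)*I) + (-4 - 6) = -(9 + I) - 10 = (-9 - I) - 10 = -19 - I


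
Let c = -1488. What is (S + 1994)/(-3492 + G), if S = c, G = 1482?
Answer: -253/1005 ≈ -0.25174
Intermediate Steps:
S = -1488
(S + 1994)/(-3492 + G) = (-1488 + 1994)/(-3492 + 1482) = 506/(-2010) = 506*(-1/2010) = -253/1005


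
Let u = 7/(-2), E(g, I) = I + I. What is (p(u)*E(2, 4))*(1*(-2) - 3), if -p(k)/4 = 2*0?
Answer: 0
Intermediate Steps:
E(g, I) = 2*I
u = -7/2 (u = 7*(-½) = -7/2 ≈ -3.5000)
p(k) = 0 (p(k) = -8*0 = -4*0 = 0)
(p(u)*E(2, 4))*(1*(-2) - 3) = (0*(2*4))*(1*(-2) - 3) = (0*8)*(-2 - 3) = 0*(-5) = 0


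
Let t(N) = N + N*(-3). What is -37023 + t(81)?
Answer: -37185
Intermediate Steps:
t(N) = -2*N (t(N) = N - 3*N = -2*N)
-37023 + t(81) = -37023 - 2*81 = -37023 - 162 = -37185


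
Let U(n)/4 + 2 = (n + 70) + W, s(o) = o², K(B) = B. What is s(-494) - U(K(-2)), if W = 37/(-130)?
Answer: 15845254/65 ≈ 2.4377e+5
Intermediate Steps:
W = -37/130 (W = 37*(-1/130) = -37/130 ≈ -0.28462)
U(n) = 17606/65 + 4*n (U(n) = -8 + 4*((n + 70) - 37/130) = -8 + 4*((70 + n) - 37/130) = -8 + 4*(9063/130 + n) = -8 + (18126/65 + 4*n) = 17606/65 + 4*n)
s(-494) - U(K(-2)) = (-494)² - (17606/65 + 4*(-2)) = 244036 - (17606/65 - 8) = 244036 - 1*17086/65 = 244036 - 17086/65 = 15845254/65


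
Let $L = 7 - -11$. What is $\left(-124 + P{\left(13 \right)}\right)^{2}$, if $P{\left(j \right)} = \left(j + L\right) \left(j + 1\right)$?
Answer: $96100$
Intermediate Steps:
$L = 18$ ($L = 7 + 11 = 18$)
$P{\left(j \right)} = \left(1 + j\right) \left(18 + j\right)$ ($P{\left(j \right)} = \left(j + 18\right) \left(j + 1\right) = \left(18 + j\right) \left(1 + j\right) = \left(1 + j\right) \left(18 + j\right)$)
$\left(-124 + P{\left(13 \right)}\right)^{2} = \left(-124 + \left(18 + 13^{2} + 19 \cdot 13\right)\right)^{2} = \left(-124 + \left(18 + 169 + 247\right)\right)^{2} = \left(-124 + 434\right)^{2} = 310^{2} = 96100$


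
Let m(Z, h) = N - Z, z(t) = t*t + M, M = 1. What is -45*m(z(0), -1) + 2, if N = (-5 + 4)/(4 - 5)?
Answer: 2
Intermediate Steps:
N = 1 (N = -1/(-1) = -1*(-1) = 1)
z(t) = 1 + t² (z(t) = t*t + 1 = t² + 1 = 1 + t²)
m(Z, h) = 1 - Z
-45*m(z(0), -1) + 2 = -45*(1 - (1 + 0²)) + 2 = -45*(1 - (1 + 0)) + 2 = -45*(1 - 1*1) + 2 = -45*(1 - 1) + 2 = -45*0 + 2 = 0 + 2 = 2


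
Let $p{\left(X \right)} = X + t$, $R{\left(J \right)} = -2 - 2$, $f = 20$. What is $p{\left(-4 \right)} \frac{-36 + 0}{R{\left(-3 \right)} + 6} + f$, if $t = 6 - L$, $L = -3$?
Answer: $-70$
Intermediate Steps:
$t = 9$ ($t = 6 - -3 = 6 + 3 = 9$)
$R{\left(J \right)} = -4$ ($R{\left(J \right)} = -2 - 2 = -4$)
$p{\left(X \right)} = 9 + X$ ($p{\left(X \right)} = X + 9 = 9 + X$)
$p{\left(-4 \right)} \frac{-36 + 0}{R{\left(-3 \right)} + 6} + f = \left(9 - 4\right) \frac{-36 + 0}{-4 + 6} + 20 = 5 \left(- \frac{36}{2}\right) + 20 = 5 \left(\left(-36\right) \frac{1}{2}\right) + 20 = 5 \left(-18\right) + 20 = -90 + 20 = -70$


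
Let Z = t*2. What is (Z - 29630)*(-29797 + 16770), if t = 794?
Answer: 365303134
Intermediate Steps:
Z = 1588 (Z = 794*2 = 1588)
(Z - 29630)*(-29797 + 16770) = (1588 - 29630)*(-29797 + 16770) = -28042*(-13027) = 365303134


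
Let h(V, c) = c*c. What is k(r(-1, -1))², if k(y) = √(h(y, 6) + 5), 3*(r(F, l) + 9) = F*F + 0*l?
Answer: 41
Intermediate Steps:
h(V, c) = c²
r(F, l) = -9 + F²/3 (r(F, l) = -9 + (F*F + 0*l)/3 = -9 + (F² + 0)/3 = -9 + F²/3)
k(y) = √41 (k(y) = √(6² + 5) = √(36 + 5) = √41)
k(r(-1, -1))² = (√41)² = 41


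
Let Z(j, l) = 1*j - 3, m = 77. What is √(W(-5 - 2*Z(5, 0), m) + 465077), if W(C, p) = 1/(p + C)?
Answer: 7*√10972021/34 ≈ 681.97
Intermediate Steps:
Z(j, l) = -3 + j (Z(j, l) = j - 3 = -3 + j)
W(C, p) = 1/(C + p)
√(W(-5 - 2*Z(5, 0), m) + 465077) = √(1/((-5 - 2*(-3 + 5)) + 77) + 465077) = √(1/((-5 - 2*2) + 77) + 465077) = √(1/((-5 - 4) + 77) + 465077) = √(1/(-9 + 77) + 465077) = √(1/68 + 465077) = √(31625237/68) = 7*√10972021/34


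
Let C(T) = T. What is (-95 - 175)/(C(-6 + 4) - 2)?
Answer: 135/2 ≈ 67.500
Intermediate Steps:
(-95 - 175)/(C(-6 + 4) - 2) = (-95 - 175)/((-6 + 4) - 2) = -270/(-2 - 2) = -270/(-4) = -270*(-1/4) = 135/2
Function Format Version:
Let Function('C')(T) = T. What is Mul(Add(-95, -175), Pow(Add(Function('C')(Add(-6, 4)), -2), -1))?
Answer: Rational(135, 2) ≈ 67.500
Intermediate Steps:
Mul(Add(-95, -175), Pow(Add(Function('C')(Add(-6, 4)), -2), -1)) = Mul(Add(-95, -175), Pow(Add(Add(-6, 4), -2), -1)) = Mul(-270, Pow(Add(-2, -2), -1)) = Mul(-270, Pow(-4, -1)) = Mul(-270, Rational(-1, 4)) = Rational(135, 2)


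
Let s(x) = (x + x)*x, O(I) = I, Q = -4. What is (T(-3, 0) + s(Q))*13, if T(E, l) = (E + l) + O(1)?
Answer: 390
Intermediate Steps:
T(E, l) = 1 + E + l (T(E, l) = (E + l) + 1 = 1 + E + l)
s(x) = 2*x**2 (s(x) = (2*x)*x = 2*x**2)
(T(-3, 0) + s(Q))*13 = ((1 - 3 + 0) + 2*(-4)**2)*13 = (-2 + 2*16)*13 = (-2 + 32)*13 = 30*13 = 390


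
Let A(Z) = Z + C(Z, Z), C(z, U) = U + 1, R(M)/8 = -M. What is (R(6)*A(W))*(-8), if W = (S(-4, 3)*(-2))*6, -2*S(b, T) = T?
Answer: 14208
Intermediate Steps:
S(b, T) = -T/2
R(M) = -8*M (R(M) = 8*(-M) = -8*M)
W = 18 (W = (-½*3*(-2))*6 = -3/2*(-2)*6 = 3*6 = 18)
C(z, U) = 1 + U
A(Z) = 1 + 2*Z (A(Z) = Z + (1 + Z) = 1 + 2*Z)
(R(6)*A(W))*(-8) = ((-8*6)*(1 + 2*18))*(-8) = -48*(1 + 36)*(-8) = -48*37*(-8) = -1776*(-8) = 14208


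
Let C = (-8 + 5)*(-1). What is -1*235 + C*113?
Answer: 104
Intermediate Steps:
C = 3 (C = -3*(-1) = 3)
-1*235 + C*113 = -1*235 + 3*113 = -235 + 339 = 104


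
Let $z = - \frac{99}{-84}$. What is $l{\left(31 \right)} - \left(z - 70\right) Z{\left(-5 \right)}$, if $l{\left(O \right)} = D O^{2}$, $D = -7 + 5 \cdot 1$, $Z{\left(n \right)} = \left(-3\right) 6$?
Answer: $- \frac{44251}{14} \approx -3160.8$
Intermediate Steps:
$Z{\left(n \right)} = -18$
$D = -2$ ($D = -7 + 5 = -2$)
$z = \frac{33}{28}$ ($z = \left(-99\right) \left(- \frac{1}{84}\right) = \frac{33}{28} \approx 1.1786$)
$l{\left(O \right)} = - 2 O^{2}$
$l{\left(31 \right)} - \left(z - 70\right) Z{\left(-5 \right)} = - 2 \cdot 31^{2} - \left(\frac{33}{28} - 70\right) \left(-18\right) = \left(-2\right) 961 - \left(- \frac{1927}{28}\right) \left(-18\right) = -1922 - \frac{17343}{14} = - \frac{44251}{14}$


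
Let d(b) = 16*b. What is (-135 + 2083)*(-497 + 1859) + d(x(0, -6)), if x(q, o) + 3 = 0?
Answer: 2653128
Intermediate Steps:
x(q, o) = -3 (x(q, o) = -3 + 0 = -3)
(-135 + 2083)*(-497 + 1859) + d(x(0, -6)) = (-135 + 2083)*(-497 + 1859) + 16*(-3) = 1948*1362 - 48 = 2653176 - 48 = 2653128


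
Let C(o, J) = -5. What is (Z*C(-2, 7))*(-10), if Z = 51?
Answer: 2550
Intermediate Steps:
(Z*C(-2, 7))*(-10) = (51*(-5))*(-10) = -255*(-10) = 2550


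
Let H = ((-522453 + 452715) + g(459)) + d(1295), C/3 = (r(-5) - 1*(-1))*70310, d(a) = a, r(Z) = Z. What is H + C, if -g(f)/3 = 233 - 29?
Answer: -912775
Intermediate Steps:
g(f) = -612 (g(f) = -3*(233 - 29) = -3*204 = -612)
C = -843720 (C = 3*((-5 - 1*(-1))*70310) = 3*((-5 + 1)*70310) = 3*(-4*70310) = 3*(-281240) = -843720)
H = -69055 (H = ((-522453 + 452715) - 612) + 1295 = (-69738 - 612) + 1295 = -70350 + 1295 = -69055)
H + C = -69055 - 843720 = -912775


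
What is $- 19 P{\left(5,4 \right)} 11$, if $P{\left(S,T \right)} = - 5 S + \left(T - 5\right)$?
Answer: $5434$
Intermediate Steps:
$P{\left(S,T \right)} = -5 + T - 5 S$ ($P{\left(S,T \right)} = - 5 S + \left(-5 + T\right) = -5 + T - 5 S$)
$- 19 P{\left(5,4 \right)} 11 = - 19 \left(-5 + 4 - 25\right) 11 = \left(-19\right) \left(-26\right) 11 = 494 \cdot 11 = 5434$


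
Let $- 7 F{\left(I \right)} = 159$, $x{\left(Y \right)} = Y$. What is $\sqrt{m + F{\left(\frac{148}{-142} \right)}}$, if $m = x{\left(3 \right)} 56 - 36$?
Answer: $\frac{3 \sqrt{595}}{7} \approx 10.454$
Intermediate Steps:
$F{\left(I \right)} = - \frac{159}{7}$ ($F{\left(I \right)} = \left(- \frac{1}{7}\right) 159 = - \frac{159}{7}$)
$m = 132$ ($m = 3 \cdot 56 - 36 = 168 - 36 = 132$)
$\sqrt{m + F{\left(\frac{148}{-142} \right)}} = \sqrt{132 - \frac{159}{7}} = \sqrt{\frac{765}{7}} = \frac{3 \sqrt{595}}{7}$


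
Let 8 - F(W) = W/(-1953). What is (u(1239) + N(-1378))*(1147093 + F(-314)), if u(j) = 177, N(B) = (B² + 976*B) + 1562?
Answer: 177845258037515/279 ≈ 6.3744e+11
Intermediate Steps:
N(B) = 1562 + B² + 976*B
F(W) = 8 + W/1953 (F(W) = 8 - W/(-1953) = 8 - W*(-1)/1953 = 8 - (-1)*W/1953 = 8 + W/1953)
(u(1239) + N(-1378))*(1147093 + F(-314)) = (177 + (1562 + (-1378)² + 976*(-1378)))*(1147093 + (8 + (1/1953)*(-314))) = (177 + (1562 + 1898884 - 1344928))*(1147093 + (8 - 314/1953)) = (177 + 555518)*(1147093 + 15310/1953) = 555695*(2240287939/1953) = 177845258037515/279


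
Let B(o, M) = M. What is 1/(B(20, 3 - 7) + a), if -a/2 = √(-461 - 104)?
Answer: I/(2*(√565 - 2*I)) ≈ -0.0017575 + 0.020887*I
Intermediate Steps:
a = -2*I*√565 (a = -2*√(-461 - 104) = -2*I*√565 ≈ -47.539*I)
1/(B(20, 3 - 7) + a) = 1/((3 - 7) - 2*I*√565) = 1/(-4 - 2*I*√565)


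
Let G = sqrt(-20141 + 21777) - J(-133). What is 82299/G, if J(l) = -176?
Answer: 1207052/2445 - 27433*sqrt(409)/4890 ≈ 380.23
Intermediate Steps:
G = 176 + 2*sqrt(409) (G = sqrt(-20141 + 21777) - 1*(-176) = sqrt(1636) + 176 = 2*sqrt(409) + 176 = 176 + 2*sqrt(409) ≈ 216.45)
82299/G = 82299/(176 + 2*sqrt(409))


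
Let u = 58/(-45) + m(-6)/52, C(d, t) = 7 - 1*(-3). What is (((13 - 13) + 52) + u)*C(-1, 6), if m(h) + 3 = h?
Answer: 118259/234 ≈ 505.38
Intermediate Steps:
m(h) = -3 + h
C(d, t) = 10 (C(d, t) = 7 + 3 = 10)
u = -3421/2340 (u = 58/(-45) + (-3 - 6)/52 = 58*(-1/45) - 9*1/52 = -58/45 - 9/52 = -3421/2340 ≈ -1.4620)
(((13 - 13) + 52) + u)*C(-1, 6) = (((13 - 13) + 52) - 3421/2340)*10 = ((0 + 52) - 3421/2340)*10 = (52 - 3421/2340)*10 = (118259/2340)*10 = 118259/234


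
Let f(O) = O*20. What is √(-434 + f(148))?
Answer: √2526 ≈ 50.259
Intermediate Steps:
f(O) = 20*O
√(-434 + f(148)) = √(-434 + 20*148) = √(-434 + 2960) = √2526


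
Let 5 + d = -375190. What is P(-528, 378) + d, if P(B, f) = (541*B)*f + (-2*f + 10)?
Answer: -108350885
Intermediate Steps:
d = -375195 (d = -5 - 375190 = -375195)
P(B, f) = 10 - 2*f + 541*B*f (P(B, f) = 541*B*f + (10 - 2*f) = 10 - 2*f + 541*B*f)
P(-528, 378) + d = (10 - 2*378 + 541*(-528)*378) - 375195 = (10 - 756 - 107974944) - 375195 = -107975690 - 375195 = -108350885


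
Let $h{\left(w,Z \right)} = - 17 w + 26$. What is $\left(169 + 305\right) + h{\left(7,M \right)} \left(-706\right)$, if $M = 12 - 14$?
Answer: $66132$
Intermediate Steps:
$M = -2$
$h{\left(w,Z \right)} = 26 - 17 w$
$\left(169 + 305\right) + h{\left(7,M \right)} \left(-706\right) = \left(169 + 305\right) + \left(26 - 119\right) \left(-706\right) = 474 + \left(26 - 119\right) \left(-706\right) = 474 - -65658 = 474 + 65658 = 66132$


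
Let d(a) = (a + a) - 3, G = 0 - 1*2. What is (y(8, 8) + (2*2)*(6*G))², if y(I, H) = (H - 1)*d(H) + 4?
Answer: 2209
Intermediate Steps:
G = -2 (G = 0 - 2 = -2)
d(a) = -3 + 2*a (d(a) = 2*a - 3 = -3 + 2*a)
y(I, H) = 4 + (-1 + H)*(-3 + 2*H) (y(I, H) = (H - 1)*(-3 + 2*H) + 4 = (-1 + H)*(-3 + 2*H) + 4 = 4 + (-1 + H)*(-3 + 2*H))
(y(8, 8) + (2*2)*(6*G))² = ((7 - 5*8 + 2*8²) + (2*2)*(6*(-2)))² = ((7 - 40 + 2*64) + 4*(-12))² = ((7 - 40 + 128) - 48)² = (95 - 48)² = 47² = 2209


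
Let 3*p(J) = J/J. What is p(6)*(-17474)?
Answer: -17474/3 ≈ -5824.7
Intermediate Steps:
p(J) = 1/3 (p(J) = (J/J)/3 = (1/3)*1 = 1/3)
p(6)*(-17474) = (1/3)*(-17474) = -17474/3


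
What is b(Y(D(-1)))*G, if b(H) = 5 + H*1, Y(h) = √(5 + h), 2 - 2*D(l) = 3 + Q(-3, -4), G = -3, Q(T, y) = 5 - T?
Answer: -15 - 3*√2/2 ≈ -17.121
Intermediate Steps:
D(l) = -9/2 (D(l) = 1 - (3 + (5 - 1*(-3)))/2 = 1 - (3 + (5 + 3))/2 = 1 - (3 + 8)/2 = 1 - ½*11 = 1 - 11/2 = -9/2)
b(H) = 5 + H
b(Y(D(-1)))*G = (5 + √(5 - 9/2))*(-3) = (5 + √(½))*(-3) = (5 + √2/2)*(-3) = -15 - 3*√2/2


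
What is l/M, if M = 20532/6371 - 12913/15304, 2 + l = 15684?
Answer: 1529022976688/231953005 ≈ 6592.0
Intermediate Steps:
l = 15682 (l = -2 + 15684 = 15682)
M = 231953005/97501784 (M = 20532*(1/6371) - 12913*1/15304 = 20532/6371 - 12913/15304 = 231953005/97501784 ≈ 2.3790)
l/M = 15682/(231953005/97501784) = 15682*(97501784/231953005) = 1529022976688/231953005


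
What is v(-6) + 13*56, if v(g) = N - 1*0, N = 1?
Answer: 729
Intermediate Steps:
v(g) = 1 (v(g) = 1 - 1*0 = 1 + 0 = 1)
v(-6) + 13*56 = 1 + 13*56 = 1 + 728 = 729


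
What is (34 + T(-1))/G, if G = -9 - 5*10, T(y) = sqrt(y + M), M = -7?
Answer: -34/59 - 2*I*sqrt(2)/59 ≈ -0.57627 - 0.047939*I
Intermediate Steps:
T(y) = sqrt(-7 + y) (T(y) = sqrt(y - 7) = sqrt(-7 + y))
G = -59 (G = -9 - 50 = -59)
(34 + T(-1))/G = (34 + sqrt(-7 - 1))/(-59) = (34 + sqrt(-8))*(-1/59) = (34 + 2*I*sqrt(2))*(-1/59) = -34/59 - 2*I*sqrt(2)/59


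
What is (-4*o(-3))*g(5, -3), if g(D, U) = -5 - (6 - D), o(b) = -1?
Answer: -24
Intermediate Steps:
g(D, U) = -11 + D (g(D, U) = -5 + (-6 + D) = -11 + D)
(-4*o(-3))*g(5, -3) = (-4*(-1))*(-11 + 5) = 4*(-6) = -24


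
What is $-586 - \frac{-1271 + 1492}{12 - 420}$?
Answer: $- \frac{14051}{24} \approx -585.46$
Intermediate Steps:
$-586 - \frac{-1271 + 1492}{12 - 420} = -586 - \frac{221}{-408} = -586 - 221 \left(- \frac{1}{408}\right) = -586 - - \frac{13}{24} = -586 + \frac{13}{24} = - \frac{14051}{24}$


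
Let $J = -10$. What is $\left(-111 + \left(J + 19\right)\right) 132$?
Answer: $-13464$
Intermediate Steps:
$\left(-111 + \left(J + 19\right)\right) 132 = \left(-111 + \left(-10 + 19\right)\right) 132 = \left(-111 + 9\right) 132 = \left(-102\right) 132 = -13464$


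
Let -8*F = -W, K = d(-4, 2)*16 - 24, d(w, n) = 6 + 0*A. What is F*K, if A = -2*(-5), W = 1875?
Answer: 16875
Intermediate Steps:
A = 10
d(w, n) = 6 (d(w, n) = 6 + 0*10 = 6 + 0 = 6)
K = 72 (K = 6*16 - 24 = 96 - 24 = 72)
F = 1875/8 (F = -(-1)*1875/8 = -1/8*(-1875) = 1875/8 ≈ 234.38)
F*K = (1875/8)*72 = 16875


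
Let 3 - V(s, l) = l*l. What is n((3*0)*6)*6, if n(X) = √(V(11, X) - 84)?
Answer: 54*I ≈ 54.0*I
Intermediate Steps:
V(s, l) = 3 - l² (V(s, l) = 3 - l*l = 3 - l²)
n(X) = √(-81 - X²) (n(X) = √((3 - X²) - 84) = √(-81 - X²))
n((3*0)*6)*6 = √(-81 - ((3*0)*6)²)*6 = √(-81 - (0*6)²)*6 = √(-81 - 1*0²)*6 = √(-81 - 1*0)*6 = √(-81 + 0)*6 = √(-81)*6 = (9*I)*6 = 54*I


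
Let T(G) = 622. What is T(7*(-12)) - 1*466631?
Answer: -466009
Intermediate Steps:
T(7*(-12)) - 1*466631 = 622 - 1*466631 = 622 - 466631 = -466009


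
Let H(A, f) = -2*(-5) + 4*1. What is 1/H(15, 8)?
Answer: 1/14 ≈ 0.071429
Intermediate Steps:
H(A, f) = 14 (H(A, f) = 10 + 4 = 14)
1/H(15, 8) = 1/14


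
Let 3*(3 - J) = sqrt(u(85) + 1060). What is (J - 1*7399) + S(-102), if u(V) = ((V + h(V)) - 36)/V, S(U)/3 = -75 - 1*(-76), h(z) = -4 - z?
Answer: -7393 - 2*sqrt(76551)/51 ≈ -7403.9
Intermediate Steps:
S(U) = 3 (S(U) = 3*(-75 - 1*(-76)) = 3*(-75 + 76) = 3*1 = 3)
u(V) = -40/V (u(V) = ((V + (-4 - V)) - 36)/V = (-4 - 36)/V = -40/V)
J = 3 - 2*sqrt(76551)/51 (J = 3 - sqrt(-40/85 + 1060)/3 = 3 - sqrt(-40*1/85 + 1060)/3 = 3 - sqrt(-8/17 + 1060)/3 = 3 - 2*sqrt(76551)/51 ≈ -7.8501)
(J - 1*7399) + S(-102) = ((3 - 2*sqrt(76551)/51) - 1*7399) + 3 = ((3 - 2*sqrt(76551)/51) - 7399) + 3 = (-7396 - 2*sqrt(76551)/51) + 3 = -7393 - 2*sqrt(76551)/51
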